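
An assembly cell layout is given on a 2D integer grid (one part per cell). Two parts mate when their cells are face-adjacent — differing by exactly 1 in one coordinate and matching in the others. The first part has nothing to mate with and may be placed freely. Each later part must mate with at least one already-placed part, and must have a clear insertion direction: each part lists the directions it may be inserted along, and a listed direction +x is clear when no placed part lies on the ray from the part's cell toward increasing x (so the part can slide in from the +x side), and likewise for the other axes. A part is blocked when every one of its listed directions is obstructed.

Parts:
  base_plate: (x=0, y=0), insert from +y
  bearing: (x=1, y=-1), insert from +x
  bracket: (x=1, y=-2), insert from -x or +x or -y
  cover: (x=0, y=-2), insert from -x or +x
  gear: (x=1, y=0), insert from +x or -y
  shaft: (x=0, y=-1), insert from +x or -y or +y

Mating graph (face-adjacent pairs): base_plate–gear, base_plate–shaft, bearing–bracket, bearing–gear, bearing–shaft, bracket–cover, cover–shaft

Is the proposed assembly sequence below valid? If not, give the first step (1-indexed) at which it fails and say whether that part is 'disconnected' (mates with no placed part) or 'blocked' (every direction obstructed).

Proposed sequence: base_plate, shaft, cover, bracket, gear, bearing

Valid

1. base_plate@(0, 0) [+y clear] — {base_plate}
2. shaft@(0, -1) [+x clear] — {base_plate, shaft}
3. cover@(0, -2) [-x clear] — {base_plate, cover, shaft}
4. bracket@(1, -2) [+x clear] — {base_plate, bracket, cover, shaft}
5. gear@(1, 0) [+x clear] — {base_plate, bracket, cover, gear, shaft}
6. bearing@(1, -1) [+x clear] — {base_plate, bearing, bracket, cover, gear, shaft}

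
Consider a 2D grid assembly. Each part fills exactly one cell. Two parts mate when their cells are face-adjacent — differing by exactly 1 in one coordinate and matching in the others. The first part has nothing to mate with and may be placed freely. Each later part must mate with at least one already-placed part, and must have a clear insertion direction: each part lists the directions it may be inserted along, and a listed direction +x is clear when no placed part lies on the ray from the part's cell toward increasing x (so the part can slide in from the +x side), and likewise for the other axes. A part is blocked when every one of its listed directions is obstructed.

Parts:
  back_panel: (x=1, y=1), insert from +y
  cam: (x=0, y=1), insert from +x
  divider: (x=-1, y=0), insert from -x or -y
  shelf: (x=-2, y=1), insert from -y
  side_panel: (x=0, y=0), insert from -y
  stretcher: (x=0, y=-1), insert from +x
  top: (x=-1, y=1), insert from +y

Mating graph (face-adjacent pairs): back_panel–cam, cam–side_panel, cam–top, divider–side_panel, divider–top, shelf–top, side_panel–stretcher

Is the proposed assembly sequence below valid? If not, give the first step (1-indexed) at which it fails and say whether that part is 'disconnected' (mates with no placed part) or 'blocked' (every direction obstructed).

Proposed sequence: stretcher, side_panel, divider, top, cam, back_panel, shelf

Invalid at step 2 (blocked)

1. stretcher@(0, -1) [+x clear] — {stretcher}
2. side_panel@(0, 0) — -y all obstructed ⇒ blocked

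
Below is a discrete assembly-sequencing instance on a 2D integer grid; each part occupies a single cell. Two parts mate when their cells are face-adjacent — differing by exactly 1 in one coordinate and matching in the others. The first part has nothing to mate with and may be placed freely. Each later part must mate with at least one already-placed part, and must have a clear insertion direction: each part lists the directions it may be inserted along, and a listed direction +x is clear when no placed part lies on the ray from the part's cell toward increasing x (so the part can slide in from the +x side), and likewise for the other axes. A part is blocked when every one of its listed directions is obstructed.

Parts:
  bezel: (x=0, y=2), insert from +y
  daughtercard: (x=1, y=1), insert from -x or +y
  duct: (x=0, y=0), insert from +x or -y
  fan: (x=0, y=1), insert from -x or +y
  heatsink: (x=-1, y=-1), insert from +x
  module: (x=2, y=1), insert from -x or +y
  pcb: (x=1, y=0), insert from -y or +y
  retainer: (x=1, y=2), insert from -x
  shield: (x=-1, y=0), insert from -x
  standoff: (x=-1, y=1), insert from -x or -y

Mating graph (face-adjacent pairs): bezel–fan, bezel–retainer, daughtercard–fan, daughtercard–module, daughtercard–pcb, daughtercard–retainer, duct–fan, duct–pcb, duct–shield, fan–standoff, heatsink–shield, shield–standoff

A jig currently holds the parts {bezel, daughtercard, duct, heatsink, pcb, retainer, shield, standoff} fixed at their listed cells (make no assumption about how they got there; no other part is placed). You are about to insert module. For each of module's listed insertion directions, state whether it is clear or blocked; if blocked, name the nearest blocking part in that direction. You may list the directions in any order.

+y: clear; -x: blocked by daughtercard

-x: nearest on ray is daughtercard@(1, 1) ⇒ blocked
+y: ray from module(2, 1) has no placed part ⇒ clear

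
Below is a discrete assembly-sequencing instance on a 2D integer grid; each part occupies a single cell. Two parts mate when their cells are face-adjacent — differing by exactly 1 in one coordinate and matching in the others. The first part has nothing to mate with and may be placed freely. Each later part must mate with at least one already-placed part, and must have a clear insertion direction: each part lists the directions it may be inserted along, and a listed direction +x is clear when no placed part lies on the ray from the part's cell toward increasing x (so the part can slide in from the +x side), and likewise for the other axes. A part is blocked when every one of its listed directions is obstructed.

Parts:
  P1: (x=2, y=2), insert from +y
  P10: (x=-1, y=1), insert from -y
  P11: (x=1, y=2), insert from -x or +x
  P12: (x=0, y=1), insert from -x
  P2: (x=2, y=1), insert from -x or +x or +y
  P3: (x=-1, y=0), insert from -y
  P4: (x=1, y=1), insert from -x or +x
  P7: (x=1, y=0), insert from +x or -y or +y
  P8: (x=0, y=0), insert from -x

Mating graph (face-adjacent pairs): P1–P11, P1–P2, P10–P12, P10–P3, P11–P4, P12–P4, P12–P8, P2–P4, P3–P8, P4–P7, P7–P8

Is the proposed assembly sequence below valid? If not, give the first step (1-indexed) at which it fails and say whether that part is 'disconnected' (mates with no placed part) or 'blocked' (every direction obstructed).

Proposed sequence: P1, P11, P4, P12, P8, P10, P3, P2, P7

1. P1@(2, 2) [+y clear] — {P1}
2. P11@(1, 2) [-x clear] — {P1, P11}
3. P4@(1, 1) [-x clear] — {P1, P11, P4}
4. P12@(0, 1) [-x clear] — {P1, P11, P12, P4}
5. P8@(0, 0) [-x clear] — {P1, P11, P12, P4, P8}
6. P10@(-1, 1) [-y clear] — {P1, P10, P11, P12, P4, P8}
7. P3@(-1, 0) [-y clear] — {P1, P10, P11, P12, P3, P4, P8}
8. P2@(2, 1) [+x clear] — {P1, P10, P11, P12, P2, P3, P4, P8}
9. P7@(1, 0) [+x clear] — {P1, P10, P11, P12, P2, P3, P4, P7, P8}

Valid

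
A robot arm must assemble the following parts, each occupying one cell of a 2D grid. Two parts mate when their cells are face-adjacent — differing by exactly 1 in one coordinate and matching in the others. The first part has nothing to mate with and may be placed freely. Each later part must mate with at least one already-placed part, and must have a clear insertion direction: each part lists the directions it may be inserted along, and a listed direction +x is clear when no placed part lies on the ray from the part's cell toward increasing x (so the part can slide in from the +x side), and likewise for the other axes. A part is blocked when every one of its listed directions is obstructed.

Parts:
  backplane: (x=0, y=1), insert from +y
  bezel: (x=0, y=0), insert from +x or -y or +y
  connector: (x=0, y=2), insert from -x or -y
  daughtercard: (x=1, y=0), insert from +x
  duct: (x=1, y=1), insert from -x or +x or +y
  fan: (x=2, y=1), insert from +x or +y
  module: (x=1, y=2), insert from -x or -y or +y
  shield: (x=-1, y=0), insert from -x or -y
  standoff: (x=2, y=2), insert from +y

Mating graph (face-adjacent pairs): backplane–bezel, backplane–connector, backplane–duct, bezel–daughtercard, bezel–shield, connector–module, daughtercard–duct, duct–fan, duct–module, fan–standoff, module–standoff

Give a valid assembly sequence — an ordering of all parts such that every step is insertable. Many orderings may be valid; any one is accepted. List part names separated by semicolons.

bezel; daughtercard; duct; module; standoff; fan; backplane; connector; shield

1. bezel@(0, 0) [+x clear] — {bezel}
2. daughtercard@(1, 0) [+x clear] — {bezel, daughtercard}
3. duct@(1, 1) [-x clear] — {bezel, daughtercard, duct}
4. module@(1, 2) [-x clear] — {bezel, daughtercard, duct, module}
5. standoff@(2, 2) [+y clear] — {bezel, daughtercard, duct, module, standoff}
6. fan@(2, 1) [+x clear] — {bezel, daughtercard, duct, fan, module, standoff}
7. backplane@(0, 1) [+y clear] — {backplane, bezel, daughtercard, duct, fan, module, standoff}
8. connector@(0, 2) [-x clear] — {backplane, bezel, connector, daughtercard, duct, fan, module, standoff}
9. shield@(-1, 0) [-x clear] — {backplane, bezel, connector, daughtercard, duct, fan, module, shield, standoff}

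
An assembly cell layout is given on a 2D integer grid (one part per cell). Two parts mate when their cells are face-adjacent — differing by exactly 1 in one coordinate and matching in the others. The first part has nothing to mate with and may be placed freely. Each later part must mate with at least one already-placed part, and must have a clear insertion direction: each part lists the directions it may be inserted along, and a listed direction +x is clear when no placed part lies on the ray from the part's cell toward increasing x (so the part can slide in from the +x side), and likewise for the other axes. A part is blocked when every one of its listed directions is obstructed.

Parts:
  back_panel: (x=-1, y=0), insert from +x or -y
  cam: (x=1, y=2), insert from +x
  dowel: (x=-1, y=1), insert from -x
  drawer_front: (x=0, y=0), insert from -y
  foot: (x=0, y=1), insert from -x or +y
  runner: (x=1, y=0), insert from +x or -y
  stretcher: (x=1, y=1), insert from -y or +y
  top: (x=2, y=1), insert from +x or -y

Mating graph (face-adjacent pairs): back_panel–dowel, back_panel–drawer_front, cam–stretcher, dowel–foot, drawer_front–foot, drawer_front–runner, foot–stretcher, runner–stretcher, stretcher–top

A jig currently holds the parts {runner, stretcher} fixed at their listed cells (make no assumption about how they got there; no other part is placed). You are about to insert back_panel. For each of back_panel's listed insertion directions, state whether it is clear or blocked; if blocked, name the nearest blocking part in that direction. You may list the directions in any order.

+x: blocked by runner; -y: clear

+x: nearest on ray is runner@(1, 0) ⇒ blocked
-y: ray from back_panel(-1, 0) has no placed part ⇒ clear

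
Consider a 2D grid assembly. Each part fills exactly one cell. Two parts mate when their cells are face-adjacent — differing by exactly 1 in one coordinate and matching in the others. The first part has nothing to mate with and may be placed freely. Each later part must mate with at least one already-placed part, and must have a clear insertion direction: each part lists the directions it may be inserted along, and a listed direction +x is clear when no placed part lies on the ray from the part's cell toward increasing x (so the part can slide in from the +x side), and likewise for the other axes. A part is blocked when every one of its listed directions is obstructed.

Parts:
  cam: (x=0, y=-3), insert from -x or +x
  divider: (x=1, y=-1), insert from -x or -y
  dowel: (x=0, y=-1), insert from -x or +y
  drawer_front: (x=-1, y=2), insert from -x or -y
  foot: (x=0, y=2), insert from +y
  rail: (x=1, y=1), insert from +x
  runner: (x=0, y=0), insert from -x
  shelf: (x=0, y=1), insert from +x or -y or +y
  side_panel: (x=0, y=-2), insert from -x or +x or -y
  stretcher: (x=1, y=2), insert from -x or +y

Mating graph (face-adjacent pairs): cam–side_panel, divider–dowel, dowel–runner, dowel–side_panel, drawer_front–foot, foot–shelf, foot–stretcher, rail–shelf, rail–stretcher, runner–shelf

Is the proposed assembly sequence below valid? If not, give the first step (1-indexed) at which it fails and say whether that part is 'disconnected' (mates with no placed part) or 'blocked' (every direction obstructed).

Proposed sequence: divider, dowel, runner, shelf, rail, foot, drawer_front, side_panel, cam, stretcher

Valid

1. divider@(1, -1) [-x clear] — {divider}
2. dowel@(0, -1) [-x clear] — {divider, dowel}
3. runner@(0, 0) [-x clear] — {divider, dowel, runner}
4. shelf@(0, 1) [+x clear] — {divider, dowel, runner, shelf}
5. rail@(1, 1) [+x clear] — {divider, dowel, rail, runner, shelf}
6. foot@(0, 2) [+y clear] — {divider, dowel, foot, rail, runner, shelf}
7. drawer_front@(-1, 2) [-x clear] — {divider, dowel, drawer_front, foot, rail, runner, shelf}
8. side_panel@(0, -2) [-x clear] — {divider, dowel, drawer_front, foot, rail, runner, shelf, side_panel}
9. cam@(0, -3) [-x clear] — {cam, divider, dowel, drawer_front, foot, rail, runner, shelf, side_panel}
10. stretcher@(1, 2) [+y clear] — {cam, divider, dowel, drawer_front, foot, rail, runner, shelf, side_panel, stretcher}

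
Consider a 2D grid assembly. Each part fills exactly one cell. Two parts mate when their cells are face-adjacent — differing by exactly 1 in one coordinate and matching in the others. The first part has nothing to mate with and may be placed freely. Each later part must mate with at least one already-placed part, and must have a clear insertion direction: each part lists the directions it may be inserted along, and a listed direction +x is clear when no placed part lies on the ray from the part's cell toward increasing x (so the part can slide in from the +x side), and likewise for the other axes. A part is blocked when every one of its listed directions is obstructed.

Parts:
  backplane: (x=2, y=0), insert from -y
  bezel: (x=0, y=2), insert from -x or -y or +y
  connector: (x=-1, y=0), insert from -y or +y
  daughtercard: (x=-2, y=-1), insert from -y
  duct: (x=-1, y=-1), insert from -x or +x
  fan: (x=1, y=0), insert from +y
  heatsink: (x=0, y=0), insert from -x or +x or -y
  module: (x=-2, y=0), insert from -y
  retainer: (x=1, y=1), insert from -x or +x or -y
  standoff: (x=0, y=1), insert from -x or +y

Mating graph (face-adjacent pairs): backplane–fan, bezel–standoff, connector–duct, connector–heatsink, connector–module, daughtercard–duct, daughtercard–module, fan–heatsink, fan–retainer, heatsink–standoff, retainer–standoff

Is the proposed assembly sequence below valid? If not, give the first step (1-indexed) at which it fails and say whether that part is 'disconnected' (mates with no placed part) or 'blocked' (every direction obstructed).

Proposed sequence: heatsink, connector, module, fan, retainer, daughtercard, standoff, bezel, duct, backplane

Valid

1. heatsink@(0, 0) [-x clear] — {heatsink}
2. connector@(-1, 0) [-y clear] — {connector, heatsink}
3. module@(-2, 0) [-y clear] — {connector, heatsink, module}
4. fan@(1, 0) [+y clear] — {connector, fan, heatsink, module}
5. retainer@(1, 1) [-x clear] — {connector, fan, heatsink, module, retainer}
6. daughtercard@(-2, -1) [-y clear] — {connector, daughtercard, fan, heatsink, module, retainer}
7. standoff@(0, 1) [-x clear] — {connector, daughtercard, fan, heatsink, module, retainer, standoff}
8. bezel@(0, 2) [-x clear] — {bezel, connector, daughtercard, fan, heatsink, module, retainer, standoff}
9. duct@(-1, -1) [+x clear] — {bezel, connector, daughtercard, duct, fan, heatsink, module, retainer, standoff}
10. backplane@(2, 0) [-y clear] — {backplane, bezel, connector, daughtercard, duct, fan, heatsink, module, retainer, standoff}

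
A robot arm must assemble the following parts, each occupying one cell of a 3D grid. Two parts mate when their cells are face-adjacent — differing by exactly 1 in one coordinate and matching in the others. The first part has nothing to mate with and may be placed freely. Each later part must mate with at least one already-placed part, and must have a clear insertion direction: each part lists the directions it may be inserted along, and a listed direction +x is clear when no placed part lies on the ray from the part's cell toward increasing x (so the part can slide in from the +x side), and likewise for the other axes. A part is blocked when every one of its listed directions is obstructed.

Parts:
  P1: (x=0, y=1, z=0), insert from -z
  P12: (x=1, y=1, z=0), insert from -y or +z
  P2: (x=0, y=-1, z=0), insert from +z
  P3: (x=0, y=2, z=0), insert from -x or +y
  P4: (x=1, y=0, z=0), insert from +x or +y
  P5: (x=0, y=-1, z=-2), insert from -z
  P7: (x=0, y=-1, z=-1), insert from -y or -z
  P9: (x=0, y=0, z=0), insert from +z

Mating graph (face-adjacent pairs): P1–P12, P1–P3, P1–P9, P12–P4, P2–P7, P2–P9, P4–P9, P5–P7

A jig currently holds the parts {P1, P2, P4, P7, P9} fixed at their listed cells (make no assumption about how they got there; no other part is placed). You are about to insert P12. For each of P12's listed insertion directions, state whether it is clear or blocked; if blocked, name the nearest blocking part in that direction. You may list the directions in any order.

-y: nearest on ray is P4@(1, 0, 0) ⇒ blocked
+z: ray from P12(1, 1, 0) has no placed part ⇒ clear

+z: clear; -y: blocked by P4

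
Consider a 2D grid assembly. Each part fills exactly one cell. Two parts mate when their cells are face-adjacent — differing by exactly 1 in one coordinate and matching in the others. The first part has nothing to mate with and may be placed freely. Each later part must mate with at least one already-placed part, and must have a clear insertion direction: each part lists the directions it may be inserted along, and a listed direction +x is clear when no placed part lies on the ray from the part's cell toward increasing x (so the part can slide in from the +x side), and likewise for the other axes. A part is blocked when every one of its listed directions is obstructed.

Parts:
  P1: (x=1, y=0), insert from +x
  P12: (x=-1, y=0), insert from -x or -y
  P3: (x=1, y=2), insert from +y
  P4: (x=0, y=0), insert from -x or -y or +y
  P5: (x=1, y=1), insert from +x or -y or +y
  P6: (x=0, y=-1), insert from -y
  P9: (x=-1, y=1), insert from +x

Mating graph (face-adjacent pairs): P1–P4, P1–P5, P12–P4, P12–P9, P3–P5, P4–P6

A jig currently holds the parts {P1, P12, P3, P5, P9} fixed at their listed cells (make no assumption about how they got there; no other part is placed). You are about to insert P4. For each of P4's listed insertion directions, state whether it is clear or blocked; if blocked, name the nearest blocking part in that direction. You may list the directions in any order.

+y: clear; -x: blocked by P12; -y: clear

-x: nearest on ray is P12@(-1, 0) ⇒ blocked
-y: ray from P4(0, 0) has no placed part ⇒ clear
+y: ray from P4(0, 0) has no placed part ⇒ clear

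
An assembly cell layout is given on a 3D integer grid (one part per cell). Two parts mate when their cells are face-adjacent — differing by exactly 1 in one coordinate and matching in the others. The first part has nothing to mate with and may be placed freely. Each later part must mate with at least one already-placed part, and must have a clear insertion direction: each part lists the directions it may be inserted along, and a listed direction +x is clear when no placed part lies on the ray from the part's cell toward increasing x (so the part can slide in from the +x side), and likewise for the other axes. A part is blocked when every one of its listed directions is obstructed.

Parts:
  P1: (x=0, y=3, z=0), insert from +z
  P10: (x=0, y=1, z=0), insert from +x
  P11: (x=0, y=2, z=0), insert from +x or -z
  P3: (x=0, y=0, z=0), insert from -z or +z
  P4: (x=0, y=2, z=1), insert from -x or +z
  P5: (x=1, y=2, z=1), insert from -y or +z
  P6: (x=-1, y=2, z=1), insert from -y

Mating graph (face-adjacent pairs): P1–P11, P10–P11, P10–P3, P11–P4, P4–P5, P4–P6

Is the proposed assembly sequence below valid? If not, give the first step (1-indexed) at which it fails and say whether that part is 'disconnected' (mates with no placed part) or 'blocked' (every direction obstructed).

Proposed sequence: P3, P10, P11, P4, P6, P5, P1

1. P3@(0, 0, 0) [-z clear] — {P3}
2. P10@(0, 1, 0) [+x clear] — {P10, P3}
3. P11@(0, 2, 0) [+x clear] — {P10, P11, P3}
4. P4@(0, 2, 1) [-x clear] — {P10, P11, P3, P4}
5. P6@(-1, 2, 1) [-y clear] — {P10, P11, P3, P4, P6}
6. P5@(1, 2, 1) [-y clear] — {P10, P11, P3, P4, P5, P6}
7. P1@(0, 3, 0) [+z clear] — {P1, P10, P11, P3, P4, P5, P6}

Valid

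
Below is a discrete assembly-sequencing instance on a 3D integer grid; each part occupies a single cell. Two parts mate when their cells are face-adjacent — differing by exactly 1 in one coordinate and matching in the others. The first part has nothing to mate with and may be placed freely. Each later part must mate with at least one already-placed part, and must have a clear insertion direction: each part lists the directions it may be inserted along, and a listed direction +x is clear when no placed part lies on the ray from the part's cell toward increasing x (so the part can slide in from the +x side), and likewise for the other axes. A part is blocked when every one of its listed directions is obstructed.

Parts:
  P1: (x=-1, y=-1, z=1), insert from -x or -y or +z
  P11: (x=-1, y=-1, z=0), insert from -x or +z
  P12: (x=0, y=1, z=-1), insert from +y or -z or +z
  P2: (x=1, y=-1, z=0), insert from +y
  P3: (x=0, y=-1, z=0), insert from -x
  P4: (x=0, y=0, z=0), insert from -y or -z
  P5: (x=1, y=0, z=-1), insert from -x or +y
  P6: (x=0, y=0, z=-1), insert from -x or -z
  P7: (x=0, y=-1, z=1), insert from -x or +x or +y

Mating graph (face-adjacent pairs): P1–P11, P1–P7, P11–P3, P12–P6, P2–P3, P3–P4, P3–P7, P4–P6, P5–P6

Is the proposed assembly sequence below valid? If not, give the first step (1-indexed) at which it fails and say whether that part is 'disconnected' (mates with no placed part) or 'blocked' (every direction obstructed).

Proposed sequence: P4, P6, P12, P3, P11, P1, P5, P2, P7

Valid

1. P4@(0, 0, 0) [-y clear] — {P4}
2. P6@(0, 0, -1) [-x clear] — {P4, P6}
3. P12@(0, 1, -1) [+y clear] — {P12, P4, P6}
4. P3@(0, -1, 0) [-x clear] — {P12, P3, P4, P6}
5. P11@(-1, -1, 0) [-x clear] — {P11, P12, P3, P4, P6}
6. P1@(-1, -1, 1) [-x clear] — {P1, P11, P12, P3, P4, P6}
7. P5@(1, 0, -1) [+y clear] — {P1, P11, P12, P3, P4, P5, P6}
8. P2@(1, -1, 0) [+y clear] — {P1, P11, P12, P2, P3, P4, P5, P6}
9. P7@(0, -1, 1) [+x clear] — {P1, P11, P12, P2, P3, P4, P5, P6, P7}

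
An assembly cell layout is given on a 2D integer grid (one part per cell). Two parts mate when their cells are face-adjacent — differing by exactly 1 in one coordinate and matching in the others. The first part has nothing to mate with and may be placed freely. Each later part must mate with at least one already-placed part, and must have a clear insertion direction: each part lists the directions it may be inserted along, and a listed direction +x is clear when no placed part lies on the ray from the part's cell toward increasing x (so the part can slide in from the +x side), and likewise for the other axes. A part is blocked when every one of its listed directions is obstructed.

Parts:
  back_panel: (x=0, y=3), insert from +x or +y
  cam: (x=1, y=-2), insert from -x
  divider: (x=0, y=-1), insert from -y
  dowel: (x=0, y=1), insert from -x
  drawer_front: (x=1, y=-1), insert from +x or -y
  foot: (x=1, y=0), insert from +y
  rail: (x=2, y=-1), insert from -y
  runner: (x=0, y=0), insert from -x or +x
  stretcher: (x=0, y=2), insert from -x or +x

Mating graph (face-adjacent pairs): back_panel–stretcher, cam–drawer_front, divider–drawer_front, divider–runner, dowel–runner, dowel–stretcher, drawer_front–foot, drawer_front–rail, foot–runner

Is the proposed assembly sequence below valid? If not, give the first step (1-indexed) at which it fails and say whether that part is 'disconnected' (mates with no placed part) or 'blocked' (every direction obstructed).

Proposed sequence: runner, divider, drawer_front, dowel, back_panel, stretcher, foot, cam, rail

1. runner@(0, 0) [-x clear] — {runner}
2. divider@(0, -1) [-y clear] — {divider, runner}
3. drawer_front@(1, -1) [+x clear] — {divider, drawer_front, runner}
4. dowel@(0, 1) [-x clear] — {divider, dowel, drawer_front, runner}
5. back_panel@(0, 3) — no placed neighbour ⇒ disconnected

Invalid at step 5 (disconnected)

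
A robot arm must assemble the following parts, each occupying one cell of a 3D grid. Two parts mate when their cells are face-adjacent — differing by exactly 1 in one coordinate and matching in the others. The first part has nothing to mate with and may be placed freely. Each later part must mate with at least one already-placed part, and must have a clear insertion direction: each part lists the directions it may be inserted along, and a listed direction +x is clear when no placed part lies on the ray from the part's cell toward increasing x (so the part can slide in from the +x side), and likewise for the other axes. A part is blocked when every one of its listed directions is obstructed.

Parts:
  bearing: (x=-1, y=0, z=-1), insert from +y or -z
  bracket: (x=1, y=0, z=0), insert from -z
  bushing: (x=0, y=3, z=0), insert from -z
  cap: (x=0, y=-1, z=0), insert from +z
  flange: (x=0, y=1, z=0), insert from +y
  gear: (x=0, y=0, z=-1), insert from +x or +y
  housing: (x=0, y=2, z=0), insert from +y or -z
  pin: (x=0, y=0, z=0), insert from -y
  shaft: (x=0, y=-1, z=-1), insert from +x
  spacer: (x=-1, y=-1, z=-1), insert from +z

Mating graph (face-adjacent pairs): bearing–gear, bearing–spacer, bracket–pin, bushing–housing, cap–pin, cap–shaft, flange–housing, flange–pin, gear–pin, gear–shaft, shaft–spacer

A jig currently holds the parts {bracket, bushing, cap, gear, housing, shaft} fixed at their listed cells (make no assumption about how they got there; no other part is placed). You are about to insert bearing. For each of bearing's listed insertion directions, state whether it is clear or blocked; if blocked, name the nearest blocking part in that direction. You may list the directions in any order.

+y: clear; -z: clear

+y: ray from bearing(-1, 0, -1) has no placed part ⇒ clear
-z: ray from bearing(-1, 0, -1) has no placed part ⇒ clear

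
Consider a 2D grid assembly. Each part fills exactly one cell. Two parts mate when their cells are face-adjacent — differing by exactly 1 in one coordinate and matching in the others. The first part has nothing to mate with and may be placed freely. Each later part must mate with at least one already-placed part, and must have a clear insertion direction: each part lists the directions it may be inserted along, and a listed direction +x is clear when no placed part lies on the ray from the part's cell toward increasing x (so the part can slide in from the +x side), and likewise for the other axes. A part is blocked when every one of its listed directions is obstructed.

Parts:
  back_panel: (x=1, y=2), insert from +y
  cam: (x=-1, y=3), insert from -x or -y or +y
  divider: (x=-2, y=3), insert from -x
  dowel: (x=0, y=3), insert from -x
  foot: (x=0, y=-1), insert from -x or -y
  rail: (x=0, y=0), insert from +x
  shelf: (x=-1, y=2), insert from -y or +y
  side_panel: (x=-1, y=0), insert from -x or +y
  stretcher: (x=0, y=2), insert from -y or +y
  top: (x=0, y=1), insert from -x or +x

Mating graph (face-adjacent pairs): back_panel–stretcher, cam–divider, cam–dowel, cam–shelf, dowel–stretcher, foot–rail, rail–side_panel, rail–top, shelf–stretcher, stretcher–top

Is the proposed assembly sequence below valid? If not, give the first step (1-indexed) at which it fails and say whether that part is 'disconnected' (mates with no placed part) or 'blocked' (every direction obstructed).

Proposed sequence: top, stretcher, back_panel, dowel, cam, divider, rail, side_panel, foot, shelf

Invalid at step 10 (blocked)

1. top@(0, 1) [-x clear] — {top}
2. stretcher@(0, 2) [+y clear] — {stretcher, top}
3. back_panel@(1, 2) [+y clear] — {back_panel, stretcher, top}
4. dowel@(0, 3) [-x clear] — {back_panel, dowel, stretcher, top}
5. cam@(-1, 3) [-x clear] — {back_panel, cam, dowel, stretcher, top}
6. divider@(-2, 3) [-x clear] — {back_panel, cam, divider, dowel, stretcher, top}
7. rail@(0, 0) [+x clear] — {back_panel, cam, divider, dowel, rail, stretcher, top}
8. side_panel@(-1, 0) [-x clear] — {back_panel, cam, divider, dowel, rail, side_panel, stretcher, top}
9. foot@(0, -1) [-x clear] — {back_panel, cam, divider, dowel, foot, rail, side_panel, stretcher, top}
10. shelf@(-1, 2) — -y/+y all obstructed ⇒ blocked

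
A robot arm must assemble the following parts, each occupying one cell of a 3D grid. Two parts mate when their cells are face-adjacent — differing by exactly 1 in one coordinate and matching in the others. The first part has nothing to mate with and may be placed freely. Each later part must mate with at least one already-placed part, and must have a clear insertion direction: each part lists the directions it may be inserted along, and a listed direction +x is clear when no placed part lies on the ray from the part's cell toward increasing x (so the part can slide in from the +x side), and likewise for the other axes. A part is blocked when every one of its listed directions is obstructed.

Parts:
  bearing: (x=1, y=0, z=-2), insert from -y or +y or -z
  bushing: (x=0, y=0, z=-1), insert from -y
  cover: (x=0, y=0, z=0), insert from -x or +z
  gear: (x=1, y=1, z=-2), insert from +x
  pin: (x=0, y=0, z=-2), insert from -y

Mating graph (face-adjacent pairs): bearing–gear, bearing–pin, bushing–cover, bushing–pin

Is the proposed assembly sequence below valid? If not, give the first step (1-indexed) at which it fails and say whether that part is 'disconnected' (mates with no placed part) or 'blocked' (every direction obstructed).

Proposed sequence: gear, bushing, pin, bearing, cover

Invalid at step 2 (disconnected)

1. gear@(1, 1, -2) [+x clear] — {gear}
2. bushing@(0, 0, -1) — no placed neighbour ⇒ disconnected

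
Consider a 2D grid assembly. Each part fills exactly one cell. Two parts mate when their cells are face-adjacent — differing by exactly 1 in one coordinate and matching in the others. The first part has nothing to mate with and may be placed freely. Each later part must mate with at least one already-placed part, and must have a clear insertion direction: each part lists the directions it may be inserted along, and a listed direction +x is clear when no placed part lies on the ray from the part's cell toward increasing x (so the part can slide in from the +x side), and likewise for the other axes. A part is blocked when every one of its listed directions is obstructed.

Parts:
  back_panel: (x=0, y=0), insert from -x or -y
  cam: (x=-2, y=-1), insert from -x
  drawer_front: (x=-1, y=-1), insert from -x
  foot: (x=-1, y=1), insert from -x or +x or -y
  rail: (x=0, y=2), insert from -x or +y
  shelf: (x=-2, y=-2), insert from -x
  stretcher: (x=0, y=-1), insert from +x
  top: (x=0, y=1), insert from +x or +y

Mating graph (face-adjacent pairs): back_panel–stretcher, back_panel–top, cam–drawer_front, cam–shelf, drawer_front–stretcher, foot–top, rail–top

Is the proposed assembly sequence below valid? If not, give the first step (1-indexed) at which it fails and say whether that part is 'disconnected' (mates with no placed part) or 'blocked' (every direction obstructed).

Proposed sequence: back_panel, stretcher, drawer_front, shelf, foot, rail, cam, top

1. back_panel@(0, 0) [-x clear] — {back_panel}
2. stretcher@(0, -1) [+x clear] — {back_panel, stretcher}
3. drawer_front@(-1, -1) [-x clear] — {back_panel, drawer_front, stretcher}
4. shelf@(-2, -2) — no placed neighbour ⇒ disconnected

Invalid at step 4 (disconnected)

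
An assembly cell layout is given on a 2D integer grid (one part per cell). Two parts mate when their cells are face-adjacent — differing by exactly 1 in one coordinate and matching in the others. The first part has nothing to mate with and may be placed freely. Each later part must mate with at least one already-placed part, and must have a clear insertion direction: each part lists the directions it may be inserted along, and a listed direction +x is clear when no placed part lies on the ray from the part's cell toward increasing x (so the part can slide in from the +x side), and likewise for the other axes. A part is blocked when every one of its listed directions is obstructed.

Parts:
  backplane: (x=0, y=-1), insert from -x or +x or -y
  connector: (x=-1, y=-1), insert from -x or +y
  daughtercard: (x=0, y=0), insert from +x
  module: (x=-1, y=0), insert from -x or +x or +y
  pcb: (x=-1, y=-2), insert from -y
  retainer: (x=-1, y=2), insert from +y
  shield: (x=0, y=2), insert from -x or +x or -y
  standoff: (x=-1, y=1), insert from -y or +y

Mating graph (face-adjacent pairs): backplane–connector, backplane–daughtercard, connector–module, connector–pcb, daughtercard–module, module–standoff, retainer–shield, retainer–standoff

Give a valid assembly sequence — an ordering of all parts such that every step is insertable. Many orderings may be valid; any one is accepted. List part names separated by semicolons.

standoff; retainer; module; connector; backplane; pcb; daughtercard; shield

1. standoff@(-1, 1) [-y clear] — {standoff}
2. retainer@(-1, 2) [+y clear] — {retainer, standoff}
3. module@(-1, 0) [-x clear] — {module, retainer, standoff}
4. connector@(-1, -1) [-x clear] — {connector, module, retainer, standoff}
5. backplane@(0, -1) [+x clear] — {backplane, connector, module, retainer, standoff}
6. pcb@(-1, -2) [-y clear] — {backplane, connector, module, pcb, retainer, standoff}
7. daughtercard@(0, 0) [+x clear] — {backplane, connector, daughtercard, module, pcb, retainer, standoff}
8. shield@(0, 2) [+x clear] — {backplane, connector, daughtercard, module, pcb, retainer, shield, standoff}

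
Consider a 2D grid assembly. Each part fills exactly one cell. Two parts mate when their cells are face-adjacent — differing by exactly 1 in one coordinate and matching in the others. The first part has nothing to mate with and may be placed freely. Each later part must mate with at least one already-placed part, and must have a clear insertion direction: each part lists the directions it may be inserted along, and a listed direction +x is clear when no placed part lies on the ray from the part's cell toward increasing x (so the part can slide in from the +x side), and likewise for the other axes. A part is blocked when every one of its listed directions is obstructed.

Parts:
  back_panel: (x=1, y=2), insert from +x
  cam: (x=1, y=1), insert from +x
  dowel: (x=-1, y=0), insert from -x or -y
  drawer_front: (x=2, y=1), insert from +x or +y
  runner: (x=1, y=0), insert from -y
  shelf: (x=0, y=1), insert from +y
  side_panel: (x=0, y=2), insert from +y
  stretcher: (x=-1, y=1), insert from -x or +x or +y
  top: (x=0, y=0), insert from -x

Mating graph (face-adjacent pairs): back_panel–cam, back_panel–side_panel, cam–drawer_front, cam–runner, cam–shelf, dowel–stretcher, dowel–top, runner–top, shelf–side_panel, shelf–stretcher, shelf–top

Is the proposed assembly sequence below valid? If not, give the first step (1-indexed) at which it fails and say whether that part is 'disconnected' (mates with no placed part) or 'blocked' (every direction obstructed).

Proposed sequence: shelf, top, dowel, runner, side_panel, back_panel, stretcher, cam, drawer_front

1. shelf@(0, 1) [+y clear] — {shelf}
2. top@(0, 0) [-x clear] — {shelf, top}
3. dowel@(-1, 0) [-x clear] — {dowel, shelf, top}
4. runner@(1, 0) [-y clear] — {dowel, runner, shelf, top}
5. side_panel@(0, 2) [+y clear] — {dowel, runner, shelf, side_panel, top}
6. back_panel@(1, 2) [+x clear] — {back_panel, dowel, runner, shelf, side_panel, top}
7. stretcher@(-1, 1) [-x clear] — {back_panel, dowel, runner, shelf, side_panel, stretcher, top}
8. cam@(1, 1) [+x clear] — {back_panel, cam, dowel, runner, shelf, side_panel, stretcher, top}
9. drawer_front@(2, 1) [+x clear] — {back_panel, cam, dowel, drawer_front, runner, shelf, side_panel, stretcher, top}

Valid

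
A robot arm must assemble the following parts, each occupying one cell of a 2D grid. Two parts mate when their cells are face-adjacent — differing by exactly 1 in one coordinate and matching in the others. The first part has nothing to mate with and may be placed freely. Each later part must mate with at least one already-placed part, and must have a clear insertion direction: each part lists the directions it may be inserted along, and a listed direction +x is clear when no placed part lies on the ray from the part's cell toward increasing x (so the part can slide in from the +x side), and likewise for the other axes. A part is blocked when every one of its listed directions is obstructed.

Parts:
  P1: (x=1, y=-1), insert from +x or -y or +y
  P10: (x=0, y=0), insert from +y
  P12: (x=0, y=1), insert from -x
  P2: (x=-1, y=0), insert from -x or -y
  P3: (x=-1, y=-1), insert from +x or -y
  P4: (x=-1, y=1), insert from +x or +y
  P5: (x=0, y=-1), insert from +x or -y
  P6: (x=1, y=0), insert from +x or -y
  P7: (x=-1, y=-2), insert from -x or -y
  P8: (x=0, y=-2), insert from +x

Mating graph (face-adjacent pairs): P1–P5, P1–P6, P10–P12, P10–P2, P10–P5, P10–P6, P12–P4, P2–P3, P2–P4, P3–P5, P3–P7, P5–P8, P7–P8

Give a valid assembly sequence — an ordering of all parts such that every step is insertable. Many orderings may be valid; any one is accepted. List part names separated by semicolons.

P10; P12; P5; P8; P3; P2; P4; P1; P6; P7

1. P10@(0, 0) [+y clear] — {P10}
2. P12@(0, 1) [-x clear] — {P10, P12}
3. P5@(0, -1) [+x clear] — {P10, P12, P5}
4. P8@(0, -2) [+x clear] — {P10, P12, P5, P8}
5. P3@(-1, -1) [-y clear] — {P10, P12, P3, P5, P8}
6. P2@(-1, 0) [-x clear] — {P10, P12, P2, P3, P5, P8}
7. P4@(-1, 1) [+y clear] — {P10, P12, P2, P3, P4, P5, P8}
8. P1@(1, -1) [+x clear] — {P1, P10, P12, P2, P3, P4, P5, P8}
9. P6@(1, 0) [+x clear] — {P1, P10, P12, P2, P3, P4, P5, P6, P8}
10. P7@(-1, -2) [-x clear] — {P1, P10, P12, P2, P3, P4, P5, P6, P7, P8}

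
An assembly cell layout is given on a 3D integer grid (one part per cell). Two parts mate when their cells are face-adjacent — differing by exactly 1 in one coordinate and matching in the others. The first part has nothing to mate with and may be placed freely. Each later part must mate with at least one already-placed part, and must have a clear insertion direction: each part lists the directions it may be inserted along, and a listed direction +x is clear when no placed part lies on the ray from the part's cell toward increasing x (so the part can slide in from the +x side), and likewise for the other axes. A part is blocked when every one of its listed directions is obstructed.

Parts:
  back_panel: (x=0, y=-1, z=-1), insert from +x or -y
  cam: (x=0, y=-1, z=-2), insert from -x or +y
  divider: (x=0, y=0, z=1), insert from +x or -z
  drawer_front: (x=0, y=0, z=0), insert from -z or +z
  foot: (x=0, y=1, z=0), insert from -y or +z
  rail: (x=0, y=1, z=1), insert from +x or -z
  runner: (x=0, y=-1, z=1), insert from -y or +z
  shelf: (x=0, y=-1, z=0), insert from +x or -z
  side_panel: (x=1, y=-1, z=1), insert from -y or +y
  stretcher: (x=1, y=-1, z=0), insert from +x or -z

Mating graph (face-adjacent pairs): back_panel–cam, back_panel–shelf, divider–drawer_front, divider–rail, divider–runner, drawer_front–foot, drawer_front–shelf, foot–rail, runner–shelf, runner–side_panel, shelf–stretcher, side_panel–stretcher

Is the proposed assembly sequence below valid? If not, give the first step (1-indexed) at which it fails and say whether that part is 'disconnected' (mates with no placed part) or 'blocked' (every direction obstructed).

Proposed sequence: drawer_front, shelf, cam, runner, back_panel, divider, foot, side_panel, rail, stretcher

Invalid at step 3 (disconnected)

1. drawer_front@(0, 0, 0) [-z clear] — {drawer_front}
2. shelf@(0, -1, 0) [+x clear] — {drawer_front, shelf}
3. cam@(0, -1, -2) — no placed neighbour ⇒ disconnected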